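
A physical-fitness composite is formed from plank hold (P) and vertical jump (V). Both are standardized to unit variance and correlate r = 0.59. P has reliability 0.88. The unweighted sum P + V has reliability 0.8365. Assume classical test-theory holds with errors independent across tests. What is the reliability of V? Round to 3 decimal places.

Var(P+V) = 2 + 2·0.59 = 3.180.
True-score variance = ρ_P + ρ_V + 2·0.59, so 0.8365 = (0.88 + ρ_V + 1.18) / 3.180.
ρ_V = 0.8365·3.180 − 0.88 − 1.18 = 0.600.

0.600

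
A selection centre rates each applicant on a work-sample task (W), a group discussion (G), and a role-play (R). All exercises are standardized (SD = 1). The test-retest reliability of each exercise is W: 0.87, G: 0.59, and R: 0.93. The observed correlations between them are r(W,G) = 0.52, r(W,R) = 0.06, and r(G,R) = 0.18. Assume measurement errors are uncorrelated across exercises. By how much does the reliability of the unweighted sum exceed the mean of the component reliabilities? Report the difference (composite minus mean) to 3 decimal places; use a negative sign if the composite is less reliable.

Var(sum) = 3 + 1.52 = 4.52; true-score variance = 2.39 + 1.52 = 3.91; composite reliability = 0.8650.
Mean component reliability = 0.7967.
Difference = 0.8650 − 0.7967 = 0.068.

0.068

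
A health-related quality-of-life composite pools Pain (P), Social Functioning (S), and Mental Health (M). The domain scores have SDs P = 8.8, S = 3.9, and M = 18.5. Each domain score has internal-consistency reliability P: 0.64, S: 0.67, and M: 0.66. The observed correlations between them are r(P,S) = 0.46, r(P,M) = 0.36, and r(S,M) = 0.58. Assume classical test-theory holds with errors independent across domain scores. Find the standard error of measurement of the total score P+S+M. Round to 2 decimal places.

Var(total) = 434.9 + 232.484 = 667.384.
True-score variance = 285.637 + 232.484 = 518.122, so reliability = 0.7763.
Error variance = 667.384 − 518.122 = 149.263; SEM = √149.263 = 12.22.

12.22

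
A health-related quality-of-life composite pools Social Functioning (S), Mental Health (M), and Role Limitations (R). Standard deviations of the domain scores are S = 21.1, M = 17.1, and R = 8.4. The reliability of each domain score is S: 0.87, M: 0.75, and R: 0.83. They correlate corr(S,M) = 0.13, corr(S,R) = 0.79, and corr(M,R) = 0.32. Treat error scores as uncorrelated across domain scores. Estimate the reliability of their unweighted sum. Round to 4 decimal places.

Var(S+M+R) = 21.1² + 17.1² + 8.4² + 2·[21.1·17.1·0.13 + 21.1·8.4·0.79 + 17.1·8.4·0.32] = 808.18 + 465.779 = 1273.96.
Because errors are independent across components, Cov(Tᵢ,Tⱼ) = Cov(Xᵢ,Xⱼ); the off-diagonal part of the true-score variance is the same as above.
True-score variance = [21.1²·0.87 + 17.1²·0.75 + 8.4²·0.83] + 465.779 = 665.205 + 465.779 = 1130.98.
Reliability = 1130.98 / 1273.96 = 0.8878.

0.8878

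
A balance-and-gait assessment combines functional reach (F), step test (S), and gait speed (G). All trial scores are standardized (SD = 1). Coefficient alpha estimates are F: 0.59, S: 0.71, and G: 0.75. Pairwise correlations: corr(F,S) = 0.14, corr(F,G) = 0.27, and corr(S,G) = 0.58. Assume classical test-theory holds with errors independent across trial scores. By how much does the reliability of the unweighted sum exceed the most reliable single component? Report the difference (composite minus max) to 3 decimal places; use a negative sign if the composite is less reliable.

Var(sum) = 3 + 1.98 = 4.98; true-score variance = 2.05 + 1.98 = 4.03; composite reliability = 0.8092.
Max component reliability = 0.7500.
Difference = 0.8092 − 0.7500 = 0.059.

0.059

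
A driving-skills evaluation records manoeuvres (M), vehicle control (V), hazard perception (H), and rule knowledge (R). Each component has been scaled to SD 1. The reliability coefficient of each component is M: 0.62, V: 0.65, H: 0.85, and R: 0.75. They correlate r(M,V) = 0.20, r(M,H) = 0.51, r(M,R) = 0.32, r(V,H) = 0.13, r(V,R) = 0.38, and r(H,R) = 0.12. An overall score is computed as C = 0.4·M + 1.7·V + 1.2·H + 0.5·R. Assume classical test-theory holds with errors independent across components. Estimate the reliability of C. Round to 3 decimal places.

Var(C) = 0.4² + 1.7² + 1.2² + 0.5² + 2·[0.68·0.20 + 0.48·0.51 + 0.2·0.32 + 2.04·0.13 + 0.85·0.38 + 0.6·0.12] = 4.74 + 2.21 = 6.95.
With uncorrelated errors the cross-covariances are all true-score covariance, so they carry over unchanged; only the diagonal terms shrink to ρᵢσᵢ².
True-score variance = [0.4²·0.62 + 1.7²·0.65 + 1.2²·0.85 + 0.5²·0.75] + 2.21 = 3.3892 + 2.21 = 5.5992.
Reliability = 5.5992 / 6.95 = 0.806.

0.806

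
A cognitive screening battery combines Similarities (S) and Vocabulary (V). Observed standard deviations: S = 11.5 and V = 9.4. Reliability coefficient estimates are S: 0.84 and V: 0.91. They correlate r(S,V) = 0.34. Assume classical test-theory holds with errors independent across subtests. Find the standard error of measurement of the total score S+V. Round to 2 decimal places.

Var(total) = 220.61 + 73.508 = 294.118.
True-score variance = 191.498 + 73.508 = 265.006, so reliability = 0.9010.
Error variance = 294.118 − 265.006 = 29.1124; SEM = √29.1124 = 5.40.

5.40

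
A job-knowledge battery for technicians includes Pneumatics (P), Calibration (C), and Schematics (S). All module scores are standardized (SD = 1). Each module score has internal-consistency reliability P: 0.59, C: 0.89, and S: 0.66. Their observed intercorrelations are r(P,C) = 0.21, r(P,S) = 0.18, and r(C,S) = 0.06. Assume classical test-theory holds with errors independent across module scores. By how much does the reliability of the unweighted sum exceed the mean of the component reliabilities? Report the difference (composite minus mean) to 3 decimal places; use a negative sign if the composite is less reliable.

0.066

Var(sum) = 3 + 0.9 = 3.9; true-score variance = 2.14 + 0.9 = 3.04; composite reliability = 0.7795.
Mean component reliability = 0.7133.
Difference = 0.7795 − 0.7133 = 0.066.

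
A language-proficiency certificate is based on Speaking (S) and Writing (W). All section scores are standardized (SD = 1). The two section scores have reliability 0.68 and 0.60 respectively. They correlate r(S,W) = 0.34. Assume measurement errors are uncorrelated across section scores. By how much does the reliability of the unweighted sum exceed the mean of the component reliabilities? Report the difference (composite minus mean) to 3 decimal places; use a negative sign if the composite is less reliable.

Var(sum) = 2 + 0.68 = 2.68; true-score variance = 1.28 + 0.68 = 1.96; composite reliability = 0.7313.
Mean component reliability = 0.6400.
Difference = 0.7313 − 0.6400 = 0.091.

0.091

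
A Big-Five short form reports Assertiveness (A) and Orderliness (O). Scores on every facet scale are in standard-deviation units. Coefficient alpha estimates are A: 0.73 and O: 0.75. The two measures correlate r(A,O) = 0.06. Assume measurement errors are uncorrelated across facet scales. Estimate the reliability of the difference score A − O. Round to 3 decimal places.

0.723

Var(A−O) = 1 + 1 − 2·0.06 = 2 − 0.12 = 1.88.
Because errors are independent across components, Cov(Tᵢ,Tⱼ) = Cov(Xᵢ,Xⱼ); the off-diagonal part of the true-score variance is the same as above.
True-score variance = [0.73 + 0.75] − 0.12 = 1.48 − 0.12 = 1.36.
Reliability = 1.36 / 1.88 = 0.723.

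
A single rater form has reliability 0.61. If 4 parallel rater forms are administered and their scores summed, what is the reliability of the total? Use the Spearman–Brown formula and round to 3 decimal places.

ρ_k = kρ / (1 + (k−1)ρ) = 4·0.61 / (1 + 3·0.61) = 2.440 / 2.830 = 0.862.

0.862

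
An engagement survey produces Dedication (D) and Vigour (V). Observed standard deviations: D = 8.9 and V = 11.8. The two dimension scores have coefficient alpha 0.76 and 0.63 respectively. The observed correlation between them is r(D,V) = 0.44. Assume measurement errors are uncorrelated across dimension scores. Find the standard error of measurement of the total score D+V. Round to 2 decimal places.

8.40

Var(total) = 218.45 + 92.4176 = 310.868.
True-score variance = 147.921 + 92.4176 = 240.338, so reliability = 0.7731.
Error variance = 310.868 − 240.338 = 70.5292; SEM = √70.5292 = 8.40.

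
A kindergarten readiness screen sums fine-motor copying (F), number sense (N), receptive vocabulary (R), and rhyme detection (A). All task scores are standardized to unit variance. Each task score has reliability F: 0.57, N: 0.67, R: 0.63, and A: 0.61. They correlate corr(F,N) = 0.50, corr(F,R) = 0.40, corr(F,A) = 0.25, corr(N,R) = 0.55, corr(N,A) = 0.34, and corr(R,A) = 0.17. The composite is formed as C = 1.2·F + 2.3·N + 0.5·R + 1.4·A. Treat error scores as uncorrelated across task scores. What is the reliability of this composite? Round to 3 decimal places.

Var(C) = 1.2² + 2.3² + 0.5² + 1.4² + 2·[2.76·0.50 + 0.6·0.40 + 1.68·0.25 + 1.15·0.55 + 3.22·0.34 + 0.7·0.17] = 8.94 + 7.7726 = 16.7126.
Because errors are independent across components, Cov(Tᵢ,Tⱼ) = Cov(Xᵢ,Xⱼ); the off-diagonal part of the true-score variance is the same as above.
True-score variance = [1.2²·0.57 + 2.3²·0.67 + 0.5²·0.63 + 1.4²·0.61] + 7.7726 = 5.7182 + 7.7726 = 13.4908.
Reliability = 13.4908 / 16.7126 = 0.807.

0.807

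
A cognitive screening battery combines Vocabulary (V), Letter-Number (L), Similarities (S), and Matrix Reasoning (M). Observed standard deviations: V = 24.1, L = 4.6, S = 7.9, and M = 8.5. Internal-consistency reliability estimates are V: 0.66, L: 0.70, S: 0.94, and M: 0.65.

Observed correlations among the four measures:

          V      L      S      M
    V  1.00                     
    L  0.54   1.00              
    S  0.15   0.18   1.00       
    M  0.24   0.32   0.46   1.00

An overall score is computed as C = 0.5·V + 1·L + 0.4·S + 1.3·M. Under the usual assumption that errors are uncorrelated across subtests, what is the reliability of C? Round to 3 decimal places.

Var(C) = 0.5²·24.1² + 4.6² + 0.4²·7.9² + 1.3²·8.5² + 2·[0.5·24.1·4.6·0.54 + 0.2·24.1·7.9·0.15 + 0.65·24.1·8.5·0.24 + 0.4·4.6·7.9·0.18 + 1.3·4.6·8.5·0.32 + 0.52·7.9·8.5·0.46] = 298.451 + 205.09 = 503.54.
With uncorrelated errors the cross-covariances are all true-score covariance, so they carry over unchanged; only the diagonal terms shrink to ρᵢσᵢ².
True-score variance = [0.5²·24.1²·0.66 + 4.6²·0.70 + 0.4²·7.9²·0.94 + 1.3²·8.5²·0.65] + 205.09 = 199.399 + 205.09 = 404.488.
Reliability = 404.488 / 503.54 = 0.803.

0.803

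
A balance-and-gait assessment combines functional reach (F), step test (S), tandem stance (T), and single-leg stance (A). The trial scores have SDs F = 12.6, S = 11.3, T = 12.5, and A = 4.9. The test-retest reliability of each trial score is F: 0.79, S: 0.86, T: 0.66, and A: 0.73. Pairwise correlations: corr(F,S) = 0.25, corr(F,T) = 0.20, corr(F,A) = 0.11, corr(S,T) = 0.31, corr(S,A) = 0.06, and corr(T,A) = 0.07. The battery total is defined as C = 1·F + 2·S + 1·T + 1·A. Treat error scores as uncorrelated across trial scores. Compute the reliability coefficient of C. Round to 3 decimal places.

Var(C) = 12.6² + 2²·11.3² + 12.5² + 4.9² + 2·[2·12.6·11.3·0.25 + 12.6·12.5·0.20 + 12.6·4.9·0.11 + 2·11.3·12.5·0.31 + 2·11.3·4.9·0.06 + 12.5·4.9·0.07] = 849.78 + 415.977 = 1265.76.
Because errors are independent across components, Cov(Tᵢ,Tⱼ) = Cov(Xᵢ,Xⱼ); the off-diagonal part of the true-score variance is the same as above.
True-score variance = [12.6²·0.79 + 2²·11.3²·0.86 + 12.5²·0.66 + 4.9²·0.73] + 415.977 = 685.326 + 415.977 = 1101.3.
Reliability = 1101.3 / 1265.76 = 0.870.

0.870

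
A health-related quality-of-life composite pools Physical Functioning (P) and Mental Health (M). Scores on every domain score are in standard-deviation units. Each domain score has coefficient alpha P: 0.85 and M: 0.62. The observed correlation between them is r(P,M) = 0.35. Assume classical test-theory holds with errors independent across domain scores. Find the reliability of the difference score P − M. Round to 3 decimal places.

0.592

Var(P−M) = 1 + 1 − 2·0.35 = 2 − 0.7 = 1.3.
With uncorrelated errors the cross-covariances are all true-score covariance, so they carry over unchanged; only the diagonal terms shrink to ρᵢσᵢ².
True-score variance = [0.85 + 0.62] − 0.7 = 1.47 − 0.7 = 0.77.
Reliability = 0.77 / 1.3 = 0.592.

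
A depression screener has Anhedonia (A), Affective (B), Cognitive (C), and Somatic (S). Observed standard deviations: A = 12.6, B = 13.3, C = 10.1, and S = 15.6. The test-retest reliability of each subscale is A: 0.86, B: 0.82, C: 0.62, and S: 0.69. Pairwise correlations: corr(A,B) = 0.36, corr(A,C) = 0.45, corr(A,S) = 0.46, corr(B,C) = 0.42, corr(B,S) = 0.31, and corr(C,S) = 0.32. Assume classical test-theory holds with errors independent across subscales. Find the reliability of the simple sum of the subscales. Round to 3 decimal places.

Var(A+B+C+S) = 12.6² + 13.3² + 10.1² + 15.6² + 2·[12.6·13.3·0.36 + 12.6·10.1·0.45 + 12.6·15.6·0.46 + 13.3·10.1·0.42 + 13.3·15.6·0.31 + 10.1·15.6·0.32] = 681.02 + 758.34 = 1439.36.
Because errors are independent across components, Cov(Tᵢ,Tⱼ) = Cov(Xᵢ,Xⱼ); the off-diagonal part of the true-score variance is the same as above.
True-score variance = [12.6²·0.86 + 13.3²·0.82 + 10.1²·0.62 + 15.6²·0.69] + 758.34 = 512.748 + 758.34 = 1271.09.
Reliability = 1271.09 / 1439.36 = 0.883.

0.883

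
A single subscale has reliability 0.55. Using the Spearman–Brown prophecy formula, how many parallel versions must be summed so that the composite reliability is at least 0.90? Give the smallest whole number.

8

k ≥ ρ*(1−ρ₁)/(ρ₁(1−ρ*)) = 0.90·0.45 / (0.55·0.10) = 7.364.
Smallest integer k = 8.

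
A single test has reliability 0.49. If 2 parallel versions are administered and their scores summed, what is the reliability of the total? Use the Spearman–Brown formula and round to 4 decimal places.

0.6577

ρ_k = kρ / (1 + (k−1)ρ) = 2·0.49 / (1 + 1·0.49) = 0.980 / 1.490 = 0.6577.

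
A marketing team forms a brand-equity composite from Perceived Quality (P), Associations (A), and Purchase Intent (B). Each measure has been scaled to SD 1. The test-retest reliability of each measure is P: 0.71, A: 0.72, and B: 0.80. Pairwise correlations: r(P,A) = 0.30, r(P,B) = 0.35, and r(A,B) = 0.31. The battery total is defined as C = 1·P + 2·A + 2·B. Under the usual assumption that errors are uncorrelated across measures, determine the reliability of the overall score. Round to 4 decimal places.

0.8430

Var(C) = 1 + 2² + 2² + 2·[2·0.30 + 2·0.35 + 4·0.31] = 9 + 5.08 = 14.08.
With uncorrelated errors the cross-covariances are all true-score covariance, so they carry over unchanged; only the diagonal terms shrink to ρᵢσᵢ².
True-score variance = [0.71 + 2²·0.72 + 2²·0.80] + 5.08 = 6.79 + 5.08 = 11.87.
Reliability = 11.87 / 14.08 = 0.8430.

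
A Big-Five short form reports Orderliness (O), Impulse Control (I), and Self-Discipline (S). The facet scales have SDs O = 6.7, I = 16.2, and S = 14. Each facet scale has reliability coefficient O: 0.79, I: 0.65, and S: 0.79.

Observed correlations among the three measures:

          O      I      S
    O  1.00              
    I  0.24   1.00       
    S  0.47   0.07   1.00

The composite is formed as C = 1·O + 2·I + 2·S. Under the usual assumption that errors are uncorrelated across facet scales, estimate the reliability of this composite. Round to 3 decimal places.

Var(C) = 6.7² + 2²·16.2² + 2²·14² + 2·[2·6.7·16.2·0.24 + 2·6.7·14·0.47 + 4·16.2·14·0.07] = 1878.65 + 407.55 = 2286.2.
Because errors are independent across components, Cov(Tᵢ,Tⱼ) = Cov(Xᵢ,Xⱼ); the off-diagonal part of the true-score variance is the same as above.
True-score variance = [6.7²·0.79 + 2²·16.2²·0.65 + 2²·14²·0.79] + 407.55 = 1337.17 + 407.55 = 1744.72.
Reliability = 1744.72 / 2286.2 = 0.763.

0.763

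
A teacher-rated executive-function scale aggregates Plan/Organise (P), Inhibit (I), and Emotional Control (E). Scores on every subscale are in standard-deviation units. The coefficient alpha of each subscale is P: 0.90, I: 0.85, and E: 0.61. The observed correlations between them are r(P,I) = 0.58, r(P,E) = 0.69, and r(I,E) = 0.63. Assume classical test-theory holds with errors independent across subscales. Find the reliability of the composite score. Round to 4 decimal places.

Var(P+I+E) = 3 + 2·[0.58 + 0.69 + 0.63] = 3 + 3.8 = 6.8.
Because errors are independent across components, Cov(Tᵢ,Tⱼ) = Cov(Xᵢ,Xⱼ); the off-diagonal part of the true-score variance is the same as above.
True-score variance = [0.90 + 0.85 + 0.61] + 3.8 = 2.36 + 3.8 = 6.16.
Reliability = 6.16 / 6.8 = 0.9059.

0.9059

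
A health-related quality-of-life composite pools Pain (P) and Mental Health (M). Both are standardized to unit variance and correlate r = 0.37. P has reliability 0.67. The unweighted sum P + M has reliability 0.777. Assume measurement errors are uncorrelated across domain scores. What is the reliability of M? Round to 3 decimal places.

0.719

Var(P+M) = 2 + 2·0.37 = 2.740.
True-score variance = ρ_P + ρ_M + 2·0.37, so 0.777 = (0.67 + ρ_M + 0.74) / 2.740.
ρ_M = 0.777·2.740 − 0.67 − 0.74 = 0.719.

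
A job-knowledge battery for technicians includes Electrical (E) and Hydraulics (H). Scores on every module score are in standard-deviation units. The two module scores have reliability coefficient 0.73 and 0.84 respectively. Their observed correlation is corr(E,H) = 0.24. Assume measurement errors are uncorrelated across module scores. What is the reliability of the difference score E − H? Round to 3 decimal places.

Var(E−H) = 1 + 1 − 2·0.24 = 2 − 0.48 = 1.52.
With uncorrelated errors the cross-covariances are all true-score covariance, so they carry over unchanged; only the diagonal terms shrink to ρᵢσᵢ².
True-score variance = [0.73 + 0.84] − 0.48 = 1.57 − 0.48 = 1.09.
Reliability = 1.09 / 1.52 = 0.717.

0.717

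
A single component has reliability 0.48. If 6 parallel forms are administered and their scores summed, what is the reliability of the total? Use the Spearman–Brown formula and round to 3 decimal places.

ρ_k = kρ / (1 + (k−1)ρ) = 6·0.48 / (1 + 5·0.48) = 2.880 / 3.400 = 0.847.

0.847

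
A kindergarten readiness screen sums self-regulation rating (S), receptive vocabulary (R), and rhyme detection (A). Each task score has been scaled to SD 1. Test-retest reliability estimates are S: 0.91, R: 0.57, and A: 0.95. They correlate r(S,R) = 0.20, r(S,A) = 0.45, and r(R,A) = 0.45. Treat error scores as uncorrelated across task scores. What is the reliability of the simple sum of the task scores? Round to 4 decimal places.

0.8904

Var(S+R+A) = 3 + 2·[0.20 + 0.45 + 0.45] = 3 + 2.2 = 5.2.
With uncorrelated errors the cross-covariances are all true-score covariance, so they carry over unchanged; only the diagonal terms shrink to ρᵢσᵢ².
True-score variance = [0.91 + 0.57 + 0.95] + 2.2 = 2.43 + 2.2 = 4.63.
Reliability = 4.63 / 5.2 = 0.8904.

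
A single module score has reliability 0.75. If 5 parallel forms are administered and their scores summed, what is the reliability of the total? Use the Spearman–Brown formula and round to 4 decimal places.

0.9375

ρ_k = kρ / (1 + (k−1)ρ) = 5·0.75 / (1 + 4·0.75) = 3.750 / 4.000 = 0.9375.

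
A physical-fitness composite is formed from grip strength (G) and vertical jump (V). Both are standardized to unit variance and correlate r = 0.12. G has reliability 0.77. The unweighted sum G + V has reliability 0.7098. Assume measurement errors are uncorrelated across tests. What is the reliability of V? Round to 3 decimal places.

Var(G+V) = 2 + 2·0.12 = 2.240.
True-score variance = ρ_G + ρ_V + 2·0.12, so 0.7098 = (0.77 + ρ_V + 0.24) / 2.240.
ρ_V = 0.7098·2.240 − 0.77 − 0.24 = 0.580.

0.580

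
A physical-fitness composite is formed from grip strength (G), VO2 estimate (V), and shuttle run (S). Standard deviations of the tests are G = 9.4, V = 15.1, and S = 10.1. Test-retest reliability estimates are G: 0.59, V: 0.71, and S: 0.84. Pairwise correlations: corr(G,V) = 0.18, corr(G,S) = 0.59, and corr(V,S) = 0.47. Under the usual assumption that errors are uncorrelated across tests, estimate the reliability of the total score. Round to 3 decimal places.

0.836

Var(G+V+S) = 9.4² + 15.1² + 10.1² + 2·[9.4·15.1·0.18 + 9.4·10.1·0.59 + 15.1·10.1·0.47] = 418.38 + 306.487 = 724.867.
Under uncorrelated errors the observed covariances equal the true-score covariances, so only the own-variance terms attenuate.
True-score variance = [9.4²·0.59 + 15.1²·0.71 + 10.1²·0.84] + 306.487 = 299.708 + 306.487 = 606.195.
Reliability = 606.195 / 724.867 = 0.836.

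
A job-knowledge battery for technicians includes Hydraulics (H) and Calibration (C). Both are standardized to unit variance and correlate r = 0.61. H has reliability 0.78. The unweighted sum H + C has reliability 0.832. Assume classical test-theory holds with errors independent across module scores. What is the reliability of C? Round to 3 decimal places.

Var(H+C) = 2 + 2·0.61 = 3.220.
True-score variance = ρ_H + ρ_C + 2·0.61, so 0.832 = (0.78 + ρ_C + 1.22) / 3.220.
ρ_C = 0.832·3.220 − 0.78 − 1.22 = 0.679.

0.679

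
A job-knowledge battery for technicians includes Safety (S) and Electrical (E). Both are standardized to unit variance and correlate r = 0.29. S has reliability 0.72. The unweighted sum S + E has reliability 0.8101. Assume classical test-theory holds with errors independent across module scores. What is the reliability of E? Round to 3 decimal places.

Var(S+E) = 2 + 2·0.29 = 2.580.
True-score variance = ρ_S + ρ_E + 2·0.29, so 0.8101 = (0.72 + ρ_E + 0.58) / 2.580.
ρ_E = 0.8101·2.580 − 0.72 − 0.58 = 0.790.

0.790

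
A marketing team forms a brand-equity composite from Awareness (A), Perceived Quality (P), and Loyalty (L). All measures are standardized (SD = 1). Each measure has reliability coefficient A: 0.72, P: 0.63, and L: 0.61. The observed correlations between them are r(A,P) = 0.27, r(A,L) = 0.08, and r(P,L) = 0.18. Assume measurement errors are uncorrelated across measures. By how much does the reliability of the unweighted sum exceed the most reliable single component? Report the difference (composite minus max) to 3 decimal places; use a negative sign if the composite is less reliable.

Var(sum) = 3 + 1.06 = 4.06; true-score variance = 1.96 + 1.06 = 3.02; composite reliability = 0.7438.
Max component reliability = 0.7200.
Difference = 0.7438 − 0.7200 = 0.024.

0.024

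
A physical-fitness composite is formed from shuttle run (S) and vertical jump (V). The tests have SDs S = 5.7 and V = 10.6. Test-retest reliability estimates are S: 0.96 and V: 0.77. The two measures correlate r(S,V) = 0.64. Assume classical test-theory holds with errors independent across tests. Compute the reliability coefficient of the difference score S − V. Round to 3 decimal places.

Var(S−V) = 5.7² + 10.6² − 2·5.7·10.6·0.64 = 144.85 − 77.3376 = 67.5124.
Under uncorrelated errors the observed covariances equal the true-score covariances, so only the own-variance terms attenuate.
True-score variance = [5.7²·0.96 + 10.6²·0.77] − 77.3376 = 117.708 − 77.3376 = 40.37.
Reliability = 40.37 / 67.5124 = 0.598.

0.598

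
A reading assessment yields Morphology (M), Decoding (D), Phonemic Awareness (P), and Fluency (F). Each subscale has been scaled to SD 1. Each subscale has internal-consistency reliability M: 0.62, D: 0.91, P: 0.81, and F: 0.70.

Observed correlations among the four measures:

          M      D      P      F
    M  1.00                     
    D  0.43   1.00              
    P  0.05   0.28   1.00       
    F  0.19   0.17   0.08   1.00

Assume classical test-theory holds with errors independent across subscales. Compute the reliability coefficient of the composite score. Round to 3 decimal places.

Var(M+D+P+F) = 4 + 2·[0.43 + 0.05 + 0.19 + 0.28 + 0.17 + 0.08] = 4 + 2.4 = 6.4.
Because errors are independent across components, Cov(Tᵢ,Tⱼ) = Cov(Xᵢ,Xⱼ); the off-diagonal part of the true-score variance is the same as above.
True-score variance = [0.62 + 0.91 + 0.81 + 0.70] + 2.4 = 3.04 + 2.4 = 5.44.
Reliability = 5.44 / 6.4 = 0.850.

0.850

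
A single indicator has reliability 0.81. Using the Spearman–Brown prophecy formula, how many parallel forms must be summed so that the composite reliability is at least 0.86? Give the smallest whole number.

2

k ≥ ρ*(1−ρ₁)/(ρ₁(1−ρ*)) = 0.86·0.19 / (0.81·0.14) = 1.441.
Smallest integer k = 2.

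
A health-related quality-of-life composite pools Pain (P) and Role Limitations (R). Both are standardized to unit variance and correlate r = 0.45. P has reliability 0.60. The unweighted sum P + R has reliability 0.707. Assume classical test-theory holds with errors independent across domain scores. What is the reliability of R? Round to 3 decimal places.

Var(P+R) = 2 + 2·0.45 = 2.900.
True-score variance = ρ_P + ρ_R + 2·0.45, so 0.707 = (0.60 + ρ_R + 0.90) / 2.900.
ρ_R = 0.707·2.900 − 0.60 − 0.90 = 0.550.

0.550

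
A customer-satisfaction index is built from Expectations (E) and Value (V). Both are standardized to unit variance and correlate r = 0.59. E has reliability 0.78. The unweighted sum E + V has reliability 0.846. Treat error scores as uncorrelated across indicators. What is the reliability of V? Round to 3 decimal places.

0.730

Var(E+V) = 2 + 2·0.59 = 3.180.
True-score variance = ρ_E + ρ_V + 2·0.59, so 0.846 = (0.78 + ρ_V + 1.18) / 3.180.
ρ_V = 0.846·3.180 − 0.78 − 1.18 = 0.730.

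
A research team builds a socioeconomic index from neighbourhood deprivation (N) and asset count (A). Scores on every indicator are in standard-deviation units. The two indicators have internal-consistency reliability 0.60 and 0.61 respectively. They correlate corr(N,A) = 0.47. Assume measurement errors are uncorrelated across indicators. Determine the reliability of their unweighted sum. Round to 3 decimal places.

Var(N+A) = 2 + 2·[0.47] = 2 + 0.94 = 2.94.
Under uncorrelated errors the observed covariances equal the true-score covariances, so only the own-variance terms attenuate.
True-score variance = [0.60 + 0.61] + 0.94 = 1.21 + 0.94 = 2.15.
Reliability = 2.15 / 2.94 = 0.731.

0.731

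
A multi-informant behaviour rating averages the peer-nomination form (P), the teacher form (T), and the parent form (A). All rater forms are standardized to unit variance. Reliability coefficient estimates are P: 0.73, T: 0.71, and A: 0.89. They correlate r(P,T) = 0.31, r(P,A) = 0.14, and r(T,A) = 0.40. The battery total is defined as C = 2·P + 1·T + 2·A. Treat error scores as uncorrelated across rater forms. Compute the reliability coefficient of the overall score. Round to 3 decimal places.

Var(C) = 2² + 1 + 2² + 2·[2·0.31 + 4·0.14 + 2·0.40] = 9 + 3.96 = 12.96.
Under uncorrelated errors the observed covariances equal the true-score covariances, so only the own-variance terms attenuate.
True-score variance = [2²·0.73 + 0.71 + 2²·0.89] + 3.96 = 7.19 + 3.96 = 11.15.
Reliability = 11.15 / 12.96 = 0.860.

0.860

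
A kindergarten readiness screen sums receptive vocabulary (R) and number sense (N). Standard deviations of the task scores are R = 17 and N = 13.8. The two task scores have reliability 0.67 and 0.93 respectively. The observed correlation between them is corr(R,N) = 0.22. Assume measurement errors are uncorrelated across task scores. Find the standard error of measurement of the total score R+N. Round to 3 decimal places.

Var(total) = 479.44 + 103.224 = 582.664.
True-score variance = 370.739 + 103.224 = 473.963, so reliability = 0.8134.
Error variance = 582.664 − 473.963 = 108.701; SEM = √108.701 = 10.426.

10.426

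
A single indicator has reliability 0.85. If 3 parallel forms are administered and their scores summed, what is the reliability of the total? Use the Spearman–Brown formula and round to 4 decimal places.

0.9444

ρ_k = kρ / (1 + (k−1)ρ) = 3·0.85 / (1 + 2·0.85) = 2.550 / 2.700 = 0.9444.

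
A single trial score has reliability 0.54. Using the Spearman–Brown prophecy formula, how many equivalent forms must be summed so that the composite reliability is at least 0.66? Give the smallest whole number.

k ≥ ρ*(1−ρ₁)/(ρ₁(1−ρ*)) = 0.66·0.46 / (0.54·0.34) = 1.654.
Smallest integer k = 2.

2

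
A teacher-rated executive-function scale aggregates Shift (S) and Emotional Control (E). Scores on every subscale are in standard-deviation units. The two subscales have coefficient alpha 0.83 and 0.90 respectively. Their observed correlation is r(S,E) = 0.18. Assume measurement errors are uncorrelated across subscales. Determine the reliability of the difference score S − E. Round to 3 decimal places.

0.835

Var(S−E) = 1 + 1 − 2·0.18 = 2 − 0.36 = 1.64.
With uncorrelated errors the cross-covariances are all true-score covariance, so they carry over unchanged; only the diagonal terms shrink to ρᵢσᵢ².
True-score variance = [0.83 + 0.90] − 0.36 = 1.73 − 0.36 = 1.37.
Reliability = 1.37 / 1.64 = 0.835.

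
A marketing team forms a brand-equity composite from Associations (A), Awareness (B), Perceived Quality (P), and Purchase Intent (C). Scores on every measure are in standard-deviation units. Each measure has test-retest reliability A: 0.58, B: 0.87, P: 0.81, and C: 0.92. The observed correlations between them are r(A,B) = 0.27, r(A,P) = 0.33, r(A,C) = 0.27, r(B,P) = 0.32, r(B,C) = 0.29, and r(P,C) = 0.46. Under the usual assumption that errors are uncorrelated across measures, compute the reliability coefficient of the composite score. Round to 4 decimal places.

Var(A+B+P+C) = 4 + 2·[0.27 + 0.33 + 0.27 + 0.32 + 0.29 + 0.46] = 4 + 3.88 = 7.88.
With uncorrelated errors the cross-covariances are all true-score covariance, so they carry over unchanged; only the diagonal terms shrink to ρᵢσᵢ².
True-score variance = [0.58 + 0.87 + 0.81 + 0.92] + 3.88 = 3.18 + 3.88 = 7.06.
Reliability = 7.06 / 7.88 = 0.8959.

0.8959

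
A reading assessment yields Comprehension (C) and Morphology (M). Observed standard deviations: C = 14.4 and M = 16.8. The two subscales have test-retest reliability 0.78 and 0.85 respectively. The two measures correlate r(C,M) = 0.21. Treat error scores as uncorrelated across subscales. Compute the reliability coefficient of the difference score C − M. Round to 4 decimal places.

Var(C−M) = 14.4² + 16.8² − 2·14.4·16.8·0.21 = 489.6 − 101.606 = 387.994.
Under uncorrelated errors the observed covariances equal the true-score covariances, so only the own-variance terms attenuate.
True-score variance = [14.4²·0.78 + 16.8²·0.85] − 101.606 = 401.645 − 101.606 = 300.038.
Reliability = 300.038 / 387.994 = 0.7733.

0.7733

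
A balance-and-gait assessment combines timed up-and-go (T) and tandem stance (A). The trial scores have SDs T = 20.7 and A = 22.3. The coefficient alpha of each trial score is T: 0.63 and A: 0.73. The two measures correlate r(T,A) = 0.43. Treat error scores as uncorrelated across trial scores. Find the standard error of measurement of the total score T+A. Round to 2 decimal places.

17.11

Var(total) = 925.78 + 396.985 = 1322.76.
True-score variance = 632.97 + 396.985 = 1029.95, so reliability = 0.7786.
Error variance = 1322.76 − 1029.95 = 292.81; SEM = √292.81 = 17.11.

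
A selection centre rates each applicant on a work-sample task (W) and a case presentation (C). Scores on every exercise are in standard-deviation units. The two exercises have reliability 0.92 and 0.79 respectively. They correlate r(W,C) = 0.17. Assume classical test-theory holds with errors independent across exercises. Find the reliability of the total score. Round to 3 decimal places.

Var(W+C) = 2 + 2·[0.17] = 2 + 0.34 = 2.34.
Because errors are independent across components, Cov(Tᵢ,Tⱼ) = Cov(Xᵢ,Xⱼ); the off-diagonal part of the true-score variance is the same as above.
True-score variance = [0.92 + 0.79] + 0.34 = 1.71 + 0.34 = 2.05.
Reliability = 2.05 / 2.34 = 0.876.

0.876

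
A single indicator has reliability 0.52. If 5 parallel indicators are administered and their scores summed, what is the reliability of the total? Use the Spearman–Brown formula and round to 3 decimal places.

ρ_k = kρ / (1 + (k−1)ρ) = 5·0.52 / (1 + 4·0.52) = 2.600 / 3.080 = 0.844.

0.844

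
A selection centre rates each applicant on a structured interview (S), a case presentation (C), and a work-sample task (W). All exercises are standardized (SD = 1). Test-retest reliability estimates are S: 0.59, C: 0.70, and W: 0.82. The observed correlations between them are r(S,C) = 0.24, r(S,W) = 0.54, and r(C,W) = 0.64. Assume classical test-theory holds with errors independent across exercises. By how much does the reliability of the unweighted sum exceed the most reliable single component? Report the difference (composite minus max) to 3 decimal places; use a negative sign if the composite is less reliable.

0.028

Var(sum) = 3 + 2.84 = 5.84; true-score variance = 2.11 + 2.84 = 4.95; composite reliability = 0.8476.
Max component reliability = 0.8200.
Difference = 0.8476 − 0.8200 = 0.028.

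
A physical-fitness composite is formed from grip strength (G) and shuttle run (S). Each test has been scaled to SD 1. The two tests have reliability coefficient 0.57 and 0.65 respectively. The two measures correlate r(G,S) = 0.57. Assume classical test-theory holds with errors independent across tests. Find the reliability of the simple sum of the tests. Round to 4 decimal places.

0.7516

Var(G+S) = 2 + 2·[0.57] = 2 + 1.14 = 3.14.
Under uncorrelated errors the observed covariances equal the true-score covariances, so only the own-variance terms attenuate.
True-score variance = [0.57 + 0.65] + 1.14 = 1.22 + 1.14 = 2.36.
Reliability = 2.36 / 3.14 = 0.7516.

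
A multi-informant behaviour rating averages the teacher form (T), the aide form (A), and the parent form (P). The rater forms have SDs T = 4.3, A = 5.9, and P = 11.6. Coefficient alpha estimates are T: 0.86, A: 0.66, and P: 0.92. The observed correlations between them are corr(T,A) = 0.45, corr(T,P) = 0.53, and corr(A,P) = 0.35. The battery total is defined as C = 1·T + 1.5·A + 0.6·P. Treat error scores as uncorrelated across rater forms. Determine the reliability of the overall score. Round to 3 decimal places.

0.870

Var(C) = 4.3² + 1.5²·5.9² + 0.6²·11.6² + 2·[1.5·4.3·5.9·0.45 + 0.6·4.3·11.6·0.53 + 0.9·5.9·11.6·0.35] = 145.254 + 109.09 = 254.344.
With uncorrelated errors the cross-covariances are all true-score covariance, so they carry over unchanged; only the diagonal terms shrink to ρᵢσᵢ².
True-score variance = [4.3²·0.86 + 1.5²·5.9²·0.66 + 0.6²·11.6²·0.92] + 109.09 = 112.161 + 109.09 = 221.251.
Reliability = 221.251 / 254.344 = 0.870.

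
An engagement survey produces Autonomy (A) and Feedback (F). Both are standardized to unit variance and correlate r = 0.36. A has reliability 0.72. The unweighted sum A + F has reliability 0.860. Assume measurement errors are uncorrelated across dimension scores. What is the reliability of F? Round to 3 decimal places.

Var(A+F) = 2 + 2·0.36 = 2.720.
True-score variance = ρ_A + ρ_F + 2·0.36, so 0.860 = (0.72 + ρ_F + 0.72) / 2.720.
ρ_F = 0.860·2.720 − 0.72 − 0.72 = 0.899.

0.899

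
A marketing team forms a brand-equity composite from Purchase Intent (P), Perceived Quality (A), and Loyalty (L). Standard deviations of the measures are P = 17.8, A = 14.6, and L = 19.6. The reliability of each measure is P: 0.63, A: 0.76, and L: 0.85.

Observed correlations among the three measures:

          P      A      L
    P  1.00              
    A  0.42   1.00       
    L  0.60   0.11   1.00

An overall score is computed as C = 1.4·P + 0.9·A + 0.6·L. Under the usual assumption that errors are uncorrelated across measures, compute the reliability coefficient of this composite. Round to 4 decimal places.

Var(C) = 1.4²·17.8² + 0.9²·14.6² + 0.6²·19.6² + 2·[1.26·17.8·14.6·0.42 + 0.84·17.8·19.6·0.60 + 0.54·14.6·19.6·0.11] = 931.964 + 660.724 = 1592.69.
With uncorrelated errors the cross-covariances are all true-score covariance, so they carry over unchanged; only the diagonal terms shrink to ρᵢσᵢ².
True-score variance = [1.4²·17.8²·0.63 + 0.9²·14.6²·0.76 + 0.6²·19.6²·0.85] + 660.724 = 640.008 + 660.724 = 1300.73.
Reliability = 1300.73 / 1592.69 = 0.8167.

0.8167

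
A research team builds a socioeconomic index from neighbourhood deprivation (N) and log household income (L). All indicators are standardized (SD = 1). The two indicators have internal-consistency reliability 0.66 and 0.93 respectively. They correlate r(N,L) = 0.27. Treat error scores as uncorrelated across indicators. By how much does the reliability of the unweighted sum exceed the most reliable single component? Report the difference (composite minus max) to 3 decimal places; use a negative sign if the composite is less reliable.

-0.091

Var(sum) = 2 + 0.54 = 2.54; true-score variance = 1.59 + 0.54 = 2.13; composite reliability = 0.8386.
Max component reliability = 0.9300.
Difference = 0.8386 − 0.9300 = -0.091.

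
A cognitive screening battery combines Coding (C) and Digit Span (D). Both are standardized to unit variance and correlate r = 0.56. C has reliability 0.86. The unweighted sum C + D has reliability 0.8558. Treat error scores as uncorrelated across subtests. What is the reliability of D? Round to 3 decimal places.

Var(C+D) = 2 + 2·0.56 = 3.120.
True-score variance = ρ_C + ρ_D + 2·0.56, so 0.8558 = (0.86 + ρ_D + 1.12) / 3.120.
ρ_D = 0.8558·3.120 − 0.86 − 1.12 = 0.690.

0.690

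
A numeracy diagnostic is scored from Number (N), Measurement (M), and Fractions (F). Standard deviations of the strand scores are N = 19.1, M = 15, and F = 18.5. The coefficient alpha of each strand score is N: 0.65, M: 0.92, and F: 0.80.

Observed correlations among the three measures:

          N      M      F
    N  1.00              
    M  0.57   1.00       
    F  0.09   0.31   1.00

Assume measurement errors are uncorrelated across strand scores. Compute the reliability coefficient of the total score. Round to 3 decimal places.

Var(N+M+F) = 19.1² + 15² + 18.5² + 2·[19.1·15·0.57 + 19.1·18.5·0.09 + 15·18.5·0.31] = 932.06 + 562.263 = 1494.32.
Because errors are independent across components, Cov(Tᵢ,Tⱼ) = Cov(Xᵢ,Xⱼ); the off-diagonal part of the true-score variance is the same as above.
True-score variance = [19.1²·0.65 + 15²·0.92 + 18.5²·0.80] + 562.263 = 717.927 + 562.263 = 1280.19.
Reliability = 1280.19 / 1494.32 = 0.857.

0.857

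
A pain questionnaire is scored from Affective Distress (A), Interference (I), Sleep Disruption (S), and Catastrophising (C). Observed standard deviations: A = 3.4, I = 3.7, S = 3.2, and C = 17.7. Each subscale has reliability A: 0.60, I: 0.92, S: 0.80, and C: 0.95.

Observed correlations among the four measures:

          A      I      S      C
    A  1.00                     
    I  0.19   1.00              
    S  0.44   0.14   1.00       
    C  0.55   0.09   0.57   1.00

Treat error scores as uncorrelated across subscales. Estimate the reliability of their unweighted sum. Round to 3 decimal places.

Var(A+I+S+C) = 3.4² + 3.7² + 3.2² + 17.7² + 2·[3.4·3.7·0.19 + 3.4·3.2·0.44 + 3.4·17.7·0.55 + 3.7·3.2·0.14 + 3.7·17.7·0.09 + 3.2·17.7·0.57] = 348.78 + 160.226 = 509.006.
Because errors are independent across components, Cov(Tᵢ,Tⱼ) = Cov(Xᵢ,Xⱼ); the off-diagonal part of the true-score variance is the same as above.
True-score variance = [3.4²·0.60 + 3.7²·0.92 + 3.2²·0.80 + 17.7²·0.95] + 160.226 = 325.348 + 160.226 = 485.574.
Reliability = 485.574 / 509.006 = 0.954.

0.954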